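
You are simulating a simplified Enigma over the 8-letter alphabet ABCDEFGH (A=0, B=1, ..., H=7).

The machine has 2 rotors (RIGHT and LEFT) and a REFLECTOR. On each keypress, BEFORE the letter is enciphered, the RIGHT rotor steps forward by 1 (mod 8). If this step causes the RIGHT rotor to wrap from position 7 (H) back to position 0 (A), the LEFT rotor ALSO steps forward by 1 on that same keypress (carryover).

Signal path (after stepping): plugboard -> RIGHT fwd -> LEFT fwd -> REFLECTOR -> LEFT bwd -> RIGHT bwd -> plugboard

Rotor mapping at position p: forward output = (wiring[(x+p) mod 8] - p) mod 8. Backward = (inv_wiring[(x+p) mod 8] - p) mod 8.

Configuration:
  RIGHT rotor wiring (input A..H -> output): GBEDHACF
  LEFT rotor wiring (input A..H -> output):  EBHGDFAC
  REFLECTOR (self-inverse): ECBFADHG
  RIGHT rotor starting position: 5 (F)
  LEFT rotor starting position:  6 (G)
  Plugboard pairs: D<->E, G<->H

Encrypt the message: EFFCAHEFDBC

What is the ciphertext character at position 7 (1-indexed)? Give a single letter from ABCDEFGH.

Char 1 ('E'): step: R->6, L=6; E->plug->D->R->D->L->D->refl->F->L'->G->R'->E->plug->D
Char 2 ('F'): step: R->7, L=6; F->plug->F->R->A->L->C->refl->B->L'->E->R'->E->plug->D
Char 3 ('F'): step: R->0, L->7 (L advanced); F->plug->F->R->A->L->D->refl->F->L'->B->R'->B->plug->B
Char 4 ('C'): step: R->1, L=7; C->plug->C->R->C->L->C->refl->B->L'->H->R'->E->plug->D
Char 5 ('A'): step: R->2, L=7; A->plug->A->R->C->L->C->refl->B->L'->H->R'->H->plug->G
Char 6 ('H'): step: R->3, L=7; H->plug->G->R->G->L->G->refl->H->L'->E->R'->B->plug->B
Char 7 ('E'): step: R->4, L=7; E->plug->D->R->B->L->F->refl->D->L'->A->R'->G->plug->H

H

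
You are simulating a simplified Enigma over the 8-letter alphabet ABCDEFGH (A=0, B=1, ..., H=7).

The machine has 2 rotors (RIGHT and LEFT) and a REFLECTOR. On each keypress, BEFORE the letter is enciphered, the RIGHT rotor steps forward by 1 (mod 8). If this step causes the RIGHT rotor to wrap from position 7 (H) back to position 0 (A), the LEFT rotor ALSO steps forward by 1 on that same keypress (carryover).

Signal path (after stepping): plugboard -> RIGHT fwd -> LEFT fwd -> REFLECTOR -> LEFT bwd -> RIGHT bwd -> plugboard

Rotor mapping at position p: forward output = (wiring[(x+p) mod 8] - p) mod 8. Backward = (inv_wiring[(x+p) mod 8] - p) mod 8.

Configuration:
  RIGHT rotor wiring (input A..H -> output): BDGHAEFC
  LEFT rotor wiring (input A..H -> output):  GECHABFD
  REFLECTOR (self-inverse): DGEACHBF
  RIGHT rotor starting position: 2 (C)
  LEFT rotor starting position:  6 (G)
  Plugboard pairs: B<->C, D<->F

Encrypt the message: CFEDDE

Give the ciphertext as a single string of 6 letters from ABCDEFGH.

Answer: HAFEEB

Derivation:
Char 1 ('C'): step: R->3, L=6; C->plug->B->R->F->L->B->refl->G->L'->D->R'->H->plug->H
Char 2 ('F'): step: R->4, L=6; F->plug->D->R->G->L->C->refl->E->L'->E->R'->A->plug->A
Char 3 ('E'): step: R->5, L=6; E->plug->E->R->G->L->C->refl->E->L'->E->R'->D->plug->F
Char 4 ('D'): step: R->6, L=6; D->plug->F->R->B->L->F->refl->H->L'->A->R'->E->plug->E
Char 5 ('D'): step: R->7, L=6; D->plug->F->R->B->L->F->refl->H->L'->A->R'->E->plug->E
Char 6 ('E'): step: R->0, L->7 (L advanced); E->plug->E->R->A->L->E->refl->C->L'->G->R'->C->plug->B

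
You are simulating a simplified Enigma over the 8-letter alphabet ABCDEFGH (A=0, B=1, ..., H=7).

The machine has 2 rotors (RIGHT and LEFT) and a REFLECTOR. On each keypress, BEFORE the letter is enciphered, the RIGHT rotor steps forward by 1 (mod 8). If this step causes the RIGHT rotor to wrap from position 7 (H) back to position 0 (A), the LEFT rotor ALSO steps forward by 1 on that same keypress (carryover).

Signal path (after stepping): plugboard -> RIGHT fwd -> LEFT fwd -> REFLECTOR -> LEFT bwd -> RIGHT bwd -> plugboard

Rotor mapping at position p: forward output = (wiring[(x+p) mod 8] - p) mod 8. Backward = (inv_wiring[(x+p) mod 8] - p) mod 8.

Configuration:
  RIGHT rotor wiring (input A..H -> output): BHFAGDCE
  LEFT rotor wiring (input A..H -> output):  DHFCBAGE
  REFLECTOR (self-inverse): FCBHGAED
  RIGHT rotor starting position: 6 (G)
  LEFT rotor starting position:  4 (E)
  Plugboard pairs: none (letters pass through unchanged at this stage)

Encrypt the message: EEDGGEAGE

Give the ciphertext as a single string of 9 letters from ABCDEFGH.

Char 1 ('E'): step: R->7, L=4; E->plug->E->R->B->L->E->refl->G->L'->H->R'->F->plug->F
Char 2 ('E'): step: R->0, L->5 (L advanced); E->plug->E->R->G->L->F->refl->A->L'->F->R'->C->plug->C
Char 3 ('D'): step: R->1, L=5; D->plug->D->R->F->L->A->refl->F->L'->G->R'->A->plug->A
Char 4 ('G'): step: R->2, L=5; G->plug->G->R->H->L->E->refl->G->L'->D->R'->A->plug->A
Char 5 ('G'): step: R->3, L=5; G->plug->G->R->E->L->C->refl->B->L'->B->R'->E->plug->E
Char 6 ('E'): step: R->4, L=5; E->plug->E->R->F->L->A->refl->F->L'->G->R'->C->plug->C
Char 7 ('A'): step: R->5, L=5; A->plug->A->R->G->L->F->refl->A->L'->F->R'->B->plug->B
Char 8 ('G'): step: R->6, L=5; G->plug->G->R->A->L->D->refl->H->L'->C->R'->F->plug->F
Char 9 ('E'): step: R->7, L=5; E->plug->E->R->B->L->B->refl->C->L'->E->R'->G->plug->G

Answer: FCAAECBFG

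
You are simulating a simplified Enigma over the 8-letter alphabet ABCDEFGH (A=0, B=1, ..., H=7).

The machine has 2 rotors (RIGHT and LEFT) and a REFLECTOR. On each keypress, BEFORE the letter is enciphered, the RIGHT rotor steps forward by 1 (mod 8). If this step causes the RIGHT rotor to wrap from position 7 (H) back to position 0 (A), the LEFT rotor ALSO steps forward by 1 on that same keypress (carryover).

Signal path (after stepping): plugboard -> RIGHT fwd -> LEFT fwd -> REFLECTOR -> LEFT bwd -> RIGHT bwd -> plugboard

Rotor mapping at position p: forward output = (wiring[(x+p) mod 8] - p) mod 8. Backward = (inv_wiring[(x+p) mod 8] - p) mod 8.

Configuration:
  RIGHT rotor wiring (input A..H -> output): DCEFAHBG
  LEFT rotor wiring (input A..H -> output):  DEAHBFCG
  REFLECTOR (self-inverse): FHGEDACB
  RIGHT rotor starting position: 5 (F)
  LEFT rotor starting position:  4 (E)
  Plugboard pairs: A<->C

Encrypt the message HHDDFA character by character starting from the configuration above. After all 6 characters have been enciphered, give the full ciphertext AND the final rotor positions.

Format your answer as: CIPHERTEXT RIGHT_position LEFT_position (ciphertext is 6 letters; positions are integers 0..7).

Answer: DAFGCC 3 5

Derivation:
Char 1 ('H'): step: R->6, L=4; H->plug->H->R->B->L->B->refl->H->L'->E->R'->D->plug->D
Char 2 ('H'): step: R->7, L=4; H->plug->H->R->C->L->G->refl->C->L'->D->R'->C->plug->A
Char 3 ('D'): step: R->0, L->5 (L advanced); D->plug->D->R->F->L->D->refl->E->L'->H->R'->F->plug->F
Char 4 ('D'): step: R->1, L=5; D->plug->D->R->H->L->E->refl->D->L'->F->R'->G->plug->G
Char 5 ('F'): step: R->2, L=5; F->plug->F->R->E->L->H->refl->B->L'->C->R'->A->plug->C
Char 6 ('A'): step: R->3, L=5; A->plug->C->R->E->L->H->refl->B->L'->C->R'->A->plug->C
Final: ciphertext=DAFGCC, RIGHT=3, LEFT=5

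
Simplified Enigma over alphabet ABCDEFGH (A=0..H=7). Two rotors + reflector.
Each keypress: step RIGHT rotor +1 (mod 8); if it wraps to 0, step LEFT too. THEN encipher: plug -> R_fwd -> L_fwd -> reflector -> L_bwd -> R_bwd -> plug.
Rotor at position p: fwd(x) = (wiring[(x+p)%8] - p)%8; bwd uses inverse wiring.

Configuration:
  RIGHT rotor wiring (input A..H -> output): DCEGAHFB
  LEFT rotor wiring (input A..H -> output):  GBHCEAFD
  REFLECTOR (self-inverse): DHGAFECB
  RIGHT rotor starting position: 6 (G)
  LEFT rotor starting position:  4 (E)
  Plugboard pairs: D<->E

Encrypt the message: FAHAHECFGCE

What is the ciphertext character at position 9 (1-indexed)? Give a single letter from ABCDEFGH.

Char 1 ('F'): step: R->7, L=4; F->plug->F->R->B->L->E->refl->F->L'->F->R'->D->plug->E
Char 2 ('A'): step: R->0, L->5 (L advanced); A->plug->A->R->D->L->B->refl->H->L'->H->R'->F->plug->F
Char 3 ('H'): step: R->1, L=5; H->plug->H->R->C->L->G->refl->C->L'->F->R'->C->plug->C
Char 4 ('A'): step: R->2, L=5; A->plug->A->R->C->L->G->refl->C->L'->F->R'->D->plug->E
Char 5 ('H'): step: R->3, L=5; H->plug->H->R->B->L->A->refl->D->L'->A->R'->F->plug->F
Char 6 ('E'): step: R->4, L=5; E->plug->D->R->F->L->C->refl->G->L'->C->R'->H->plug->H
Char 7 ('C'): step: R->5, L=5; C->plug->C->R->E->L->E->refl->F->L'->G->R'->D->plug->E
Char 8 ('F'): step: R->6, L=5; F->plug->F->R->A->L->D->refl->A->L'->B->R'->H->plug->H
Char 9 ('G'): step: R->7, L=5; G->plug->G->R->A->L->D->refl->A->L'->B->R'->F->plug->F

F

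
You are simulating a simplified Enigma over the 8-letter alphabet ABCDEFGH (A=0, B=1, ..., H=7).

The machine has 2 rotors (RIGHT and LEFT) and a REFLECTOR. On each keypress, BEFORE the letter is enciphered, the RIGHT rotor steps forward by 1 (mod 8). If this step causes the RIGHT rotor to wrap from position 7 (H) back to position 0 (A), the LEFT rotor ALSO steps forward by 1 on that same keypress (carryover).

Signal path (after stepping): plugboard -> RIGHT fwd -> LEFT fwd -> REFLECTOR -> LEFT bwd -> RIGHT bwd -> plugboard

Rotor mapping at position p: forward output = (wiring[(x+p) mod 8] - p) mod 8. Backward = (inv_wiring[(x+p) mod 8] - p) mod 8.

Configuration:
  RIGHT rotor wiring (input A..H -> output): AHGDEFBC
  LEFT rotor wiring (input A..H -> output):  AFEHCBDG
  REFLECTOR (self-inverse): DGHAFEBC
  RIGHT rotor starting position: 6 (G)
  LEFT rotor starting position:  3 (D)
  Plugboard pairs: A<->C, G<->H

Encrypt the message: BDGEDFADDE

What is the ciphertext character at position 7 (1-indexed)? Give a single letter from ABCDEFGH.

Char 1 ('B'): step: R->7, L=3; B->plug->B->R->B->L->H->refl->C->L'->G->R'->G->plug->H
Char 2 ('D'): step: R->0, L->4 (L advanced); D->plug->D->R->D->L->C->refl->H->L'->C->R'->H->plug->G
Char 3 ('G'): step: R->1, L=4; G->plug->H->R->H->L->D->refl->A->L'->G->R'->A->plug->C
Char 4 ('E'): step: R->2, L=4; E->plug->E->R->H->L->D->refl->A->L'->G->R'->G->plug->H
Char 5 ('D'): step: R->3, L=4; D->plug->D->R->G->L->A->refl->D->L'->H->R'->E->plug->E
Char 6 ('F'): step: R->4, L=4; F->plug->F->R->D->L->C->refl->H->L'->C->R'->G->plug->H
Char 7 ('A'): step: R->5, L=4; A->plug->C->R->F->L->B->refl->G->L'->A->R'->A->plug->C

C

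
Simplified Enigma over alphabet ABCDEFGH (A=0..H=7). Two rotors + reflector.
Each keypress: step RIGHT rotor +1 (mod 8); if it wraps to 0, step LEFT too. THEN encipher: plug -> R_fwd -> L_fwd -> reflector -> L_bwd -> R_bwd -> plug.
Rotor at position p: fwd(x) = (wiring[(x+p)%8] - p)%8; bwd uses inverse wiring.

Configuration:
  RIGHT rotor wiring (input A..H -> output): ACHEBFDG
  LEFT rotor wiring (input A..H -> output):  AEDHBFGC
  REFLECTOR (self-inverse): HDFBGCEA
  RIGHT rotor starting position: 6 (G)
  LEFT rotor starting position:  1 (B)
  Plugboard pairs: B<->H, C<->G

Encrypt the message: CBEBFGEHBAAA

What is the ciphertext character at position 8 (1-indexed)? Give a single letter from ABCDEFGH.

Char 1 ('C'): step: R->7, L=1; C->plug->G->R->G->L->B->refl->D->L'->A->R'->D->plug->D
Char 2 ('B'): step: R->0, L->2 (L advanced); B->plug->H->R->G->L->G->refl->E->L'->E->R'->D->plug->D
Char 3 ('E'): step: R->1, L=2; E->plug->E->R->E->L->E->refl->G->L'->G->R'->B->plug->H
Char 4 ('B'): step: R->2, L=2; B->plug->H->R->A->L->B->refl->D->L'->D->R'->D->plug->D
Char 5 ('F'): step: R->3, L=2; F->plug->F->R->F->L->A->refl->H->L'->C->R'->C->plug->G
Char 6 ('G'): step: R->4, L=2; G->plug->C->R->H->L->C->refl->F->L'->B->R'->B->plug->H
Char 7 ('E'): step: R->5, L=2; E->plug->E->R->F->L->A->refl->H->L'->C->R'->F->plug->F
Char 8 ('H'): step: R->6, L=2; H->plug->B->R->A->L->B->refl->D->L'->D->R'->G->plug->C

C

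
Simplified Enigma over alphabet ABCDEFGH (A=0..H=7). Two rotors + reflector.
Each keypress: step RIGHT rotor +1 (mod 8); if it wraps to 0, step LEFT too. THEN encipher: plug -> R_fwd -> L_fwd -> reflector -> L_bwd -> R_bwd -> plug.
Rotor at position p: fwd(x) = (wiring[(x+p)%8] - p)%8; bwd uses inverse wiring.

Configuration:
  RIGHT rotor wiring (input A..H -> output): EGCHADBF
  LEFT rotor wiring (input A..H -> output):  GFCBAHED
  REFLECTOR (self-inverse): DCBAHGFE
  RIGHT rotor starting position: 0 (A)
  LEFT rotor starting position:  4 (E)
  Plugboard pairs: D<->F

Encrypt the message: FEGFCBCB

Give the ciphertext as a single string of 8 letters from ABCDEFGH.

Char 1 ('F'): step: R->1, L=4; F->plug->D->R->H->L->F->refl->G->L'->G->R'->C->plug->C
Char 2 ('E'): step: R->2, L=4; E->plug->E->R->H->L->F->refl->G->L'->G->R'->C->plug->C
Char 3 ('G'): step: R->3, L=4; G->plug->G->R->D->L->H->refl->E->L'->A->R'->C->plug->C
Char 4 ('F'): step: R->4, L=4; F->plug->D->R->B->L->D->refl->A->L'->C->R'->F->plug->D
Char 5 ('C'): step: R->5, L=4; C->plug->C->R->A->L->E->refl->H->L'->D->R'->H->plug->H
Char 6 ('B'): step: R->6, L=4; B->plug->B->R->H->L->F->refl->G->L'->G->R'->C->plug->C
Char 7 ('C'): step: R->7, L=4; C->plug->C->R->H->L->F->refl->G->L'->G->R'->A->plug->A
Char 8 ('B'): step: R->0, L->5 (L advanced); B->plug->B->R->G->L->E->refl->H->L'->B->R'->G->plug->G

Answer: CCCDHCAG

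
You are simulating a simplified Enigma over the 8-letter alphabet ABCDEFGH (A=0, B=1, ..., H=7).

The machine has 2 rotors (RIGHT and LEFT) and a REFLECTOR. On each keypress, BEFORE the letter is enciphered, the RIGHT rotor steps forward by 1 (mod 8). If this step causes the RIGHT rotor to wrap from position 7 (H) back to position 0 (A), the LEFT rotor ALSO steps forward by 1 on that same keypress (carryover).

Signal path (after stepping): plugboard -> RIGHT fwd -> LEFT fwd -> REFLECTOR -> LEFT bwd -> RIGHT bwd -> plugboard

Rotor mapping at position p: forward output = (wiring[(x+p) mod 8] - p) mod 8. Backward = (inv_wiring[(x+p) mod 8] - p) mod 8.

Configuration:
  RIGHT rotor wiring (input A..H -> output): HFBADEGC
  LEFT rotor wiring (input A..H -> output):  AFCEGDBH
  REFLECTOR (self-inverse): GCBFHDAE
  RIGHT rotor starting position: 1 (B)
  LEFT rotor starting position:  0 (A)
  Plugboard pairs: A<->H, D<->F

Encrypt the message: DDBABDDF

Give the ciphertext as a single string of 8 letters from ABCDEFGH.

Answer: EBAFHBCE

Derivation:
Char 1 ('D'): step: R->2, L=0; D->plug->F->R->A->L->A->refl->G->L'->E->R'->E->plug->E
Char 2 ('D'): step: R->3, L=0; D->plug->F->R->E->L->G->refl->A->L'->A->R'->B->plug->B
Char 3 ('B'): step: R->4, L=0; B->plug->B->R->A->L->A->refl->G->L'->E->R'->H->plug->A
Char 4 ('A'): step: R->5, L=0; A->plug->H->R->G->L->B->refl->C->L'->C->R'->D->plug->F
Char 5 ('B'): step: R->6, L=0; B->plug->B->R->E->L->G->refl->A->L'->A->R'->A->plug->H
Char 6 ('D'): step: R->7, L=0; D->plug->F->R->E->L->G->refl->A->L'->A->R'->B->plug->B
Char 7 ('D'): step: R->0, L->1 (L advanced); D->plug->F->R->E->L->C->refl->B->L'->B->R'->C->plug->C
Char 8 ('F'): step: R->1, L=1; F->plug->D->R->C->L->D->refl->F->L'->D->R'->E->plug->E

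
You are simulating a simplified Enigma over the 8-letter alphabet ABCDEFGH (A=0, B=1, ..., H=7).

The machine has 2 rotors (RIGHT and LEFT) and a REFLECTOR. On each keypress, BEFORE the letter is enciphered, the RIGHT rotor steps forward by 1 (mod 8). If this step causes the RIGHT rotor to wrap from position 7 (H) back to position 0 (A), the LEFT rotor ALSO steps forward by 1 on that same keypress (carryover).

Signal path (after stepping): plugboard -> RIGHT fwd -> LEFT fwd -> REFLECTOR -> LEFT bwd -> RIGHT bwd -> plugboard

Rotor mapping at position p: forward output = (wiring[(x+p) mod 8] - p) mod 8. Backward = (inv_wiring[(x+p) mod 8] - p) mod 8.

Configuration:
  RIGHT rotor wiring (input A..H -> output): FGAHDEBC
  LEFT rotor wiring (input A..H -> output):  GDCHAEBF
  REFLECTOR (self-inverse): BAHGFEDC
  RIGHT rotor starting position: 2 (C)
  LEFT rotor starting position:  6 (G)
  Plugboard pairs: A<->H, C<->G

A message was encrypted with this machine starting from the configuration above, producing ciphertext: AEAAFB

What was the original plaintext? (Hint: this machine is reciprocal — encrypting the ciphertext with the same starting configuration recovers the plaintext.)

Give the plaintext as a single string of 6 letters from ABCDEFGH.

Char 1 ('A'): step: R->3, L=6; A->plug->H->R->F->L->B->refl->A->L'->C->R'->F->plug->F
Char 2 ('E'): step: R->4, L=6; E->plug->E->R->B->L->H->refl->C->L'->G->R'->D->plug->D
Char 3 ('A'): step: R->5, L=6; A->plug->H->R->G->L->C->refl->H->L'->B->R'->E->plug->E
Char 4 ('A'): step: R->6, L=6; A->plug->H->R->G->L->C->refl->H->L'->B->R'->F->plug->F
Char 5 ('F'): step: R->7, L=6; F->plug->F->R->E->L->E->refl->F->L'->D->R'->A->plug->H
Char 6 ('B'): step: R->0, L->7 (L advanced); B->plug->B->R->G->L->F->refl->E->L'->C->R'->H->plug->A

Answer: FDEFHA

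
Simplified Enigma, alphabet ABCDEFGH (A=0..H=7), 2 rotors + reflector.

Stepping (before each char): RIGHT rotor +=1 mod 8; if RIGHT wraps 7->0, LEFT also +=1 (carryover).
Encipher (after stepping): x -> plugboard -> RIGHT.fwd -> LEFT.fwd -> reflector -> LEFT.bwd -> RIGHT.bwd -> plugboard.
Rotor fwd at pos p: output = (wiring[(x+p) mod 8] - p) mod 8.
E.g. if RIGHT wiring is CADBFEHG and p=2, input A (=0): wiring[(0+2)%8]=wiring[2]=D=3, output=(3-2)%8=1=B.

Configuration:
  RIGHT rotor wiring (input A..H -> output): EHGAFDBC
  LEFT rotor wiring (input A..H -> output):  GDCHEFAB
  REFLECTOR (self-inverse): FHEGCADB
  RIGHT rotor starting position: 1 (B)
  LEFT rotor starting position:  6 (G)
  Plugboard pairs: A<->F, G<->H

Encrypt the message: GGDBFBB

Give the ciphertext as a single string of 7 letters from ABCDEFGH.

Answer: EBFGADH

Derivation:
Char 1 ('G'): step: R->2, L=6; G->plug->H->R->F->L->B->refl->H->L'->H->R'->E->plug->E
Char 2 ('G'): step: R->3, L=6; G->plug->H->R->D->L->F->refl->A->L'->C->R'->B->plug->B
Char 3 ('D'): step: R->4, L=6; D->plug->D->R->G->L->G->refl->D->L'->B->R'->A->plug->F
Char 4 ('B'): step: R->5, L=6; B->plug->B->R->E->L->E->refl->C->L'->A->R'->H->plug->G
Char 5 ('F'): step: R->6, L=6; F->plug->A->R->D->L->F->refl->A->L'->C->R'->F->plug->A
Char 6 ('B'): step: R->7, L=6; B->plug->B->R->F->L->B->refl->H->L'->H->R'->D->plug->D
Char 7 ('B'): step: R->0, L->7 (L advanced); B->plug->B->R->H->L->B->refl->H->L'->B->R'->G->plug->H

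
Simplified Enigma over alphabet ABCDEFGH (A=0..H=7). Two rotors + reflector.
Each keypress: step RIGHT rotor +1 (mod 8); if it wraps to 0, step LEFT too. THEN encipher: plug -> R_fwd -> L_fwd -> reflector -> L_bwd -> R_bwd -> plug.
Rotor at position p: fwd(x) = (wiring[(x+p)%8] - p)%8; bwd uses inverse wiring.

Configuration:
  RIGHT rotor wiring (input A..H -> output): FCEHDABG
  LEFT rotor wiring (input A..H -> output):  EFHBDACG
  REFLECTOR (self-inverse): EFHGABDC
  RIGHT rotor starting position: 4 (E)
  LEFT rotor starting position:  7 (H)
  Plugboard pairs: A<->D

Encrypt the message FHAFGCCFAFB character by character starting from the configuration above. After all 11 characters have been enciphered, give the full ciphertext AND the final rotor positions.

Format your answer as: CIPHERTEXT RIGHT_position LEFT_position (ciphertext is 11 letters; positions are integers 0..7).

Answer: GCCDFGBAEDH 7 0

Derivation:
Char 1 ('F'): step: R->5, L=7; F->plug->F->R->H->L->D->refl->G->L'->C->R'->G->plug->G
Char 2 ('H'): step: R->6, L=7; H->plug->H->R->C->L->G->refl->D->L'->H->R'->C->plug->C
Char 3 ('A'): step: R->7, L=7; A->plug->D->R->F->L->E->refl->A->L'->D->R'->C->plug->C
Char 4 ('F'): step: R->0, L->0 (L advanced); F->plug->F->R->A->L->E->refl->A->L'->F->R'->A->plug->D
Char 5 ('G'): step: R->1, L=0; G->plug->G->R->F->L->A->refl->E->L'->A->R'->F->plug->F
Char 6 ('C'): step: R->2, L=0; C->plug->C->R->B->L->F->refl->B->L'->D->R'->G->plug->G
Char 7 ('C'): step: R->3, L=0; C->plug->C->R->F->L->A->refl->E->L'->A->R'->B->plug->B
Char 8 ('F'): step: R->4, L=0; F->plug->F->R->G->L->C->refl->H->L'->C->R'->D->plug->A
Char 9 ('A'): step: R->5, L=0; A->plug->D->R->A->L->E->refl->A->L'->F->R'->E->plug->E
Char 10 ('F'): step: R->6, L=0; F->plug->F->R->B->L->F->refl->B->L'->D->R'->A->plug->D
Char 11 ('B'): step: R->7, L=0; B->plug->B->R->G->L->C->refl->H->L'->C->R'->H->plug->H
Final: ciphertext=GCCDFGBAEDH, RIGHT=7, LEFT=0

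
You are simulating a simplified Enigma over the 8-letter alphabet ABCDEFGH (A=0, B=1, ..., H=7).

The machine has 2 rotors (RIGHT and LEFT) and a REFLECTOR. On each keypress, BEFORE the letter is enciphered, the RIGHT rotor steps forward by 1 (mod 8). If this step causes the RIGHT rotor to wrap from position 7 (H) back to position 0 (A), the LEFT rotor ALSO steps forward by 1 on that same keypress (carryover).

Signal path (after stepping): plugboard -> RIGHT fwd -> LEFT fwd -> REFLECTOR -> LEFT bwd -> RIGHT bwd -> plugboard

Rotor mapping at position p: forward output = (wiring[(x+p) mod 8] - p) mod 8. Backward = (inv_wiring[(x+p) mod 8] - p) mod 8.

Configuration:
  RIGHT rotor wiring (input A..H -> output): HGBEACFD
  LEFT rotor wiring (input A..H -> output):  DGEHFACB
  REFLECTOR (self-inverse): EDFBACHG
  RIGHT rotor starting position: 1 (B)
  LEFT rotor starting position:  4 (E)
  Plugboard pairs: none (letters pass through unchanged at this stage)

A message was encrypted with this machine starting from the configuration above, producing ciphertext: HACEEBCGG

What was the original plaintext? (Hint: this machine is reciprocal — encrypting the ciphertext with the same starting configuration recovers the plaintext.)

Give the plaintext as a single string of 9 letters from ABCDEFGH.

Char 1 ('H'): step: R->2, L=4; H->plug->H->R->E->L->H->refl->G->L'->C->R'->B->plug->B
Char 2 ('A'): step: R->3, L=4; A->plug->A->R->B->L->E->refl->A->L'->G->R'->H->plug->H
Char 3 ('C'): step: R->4, L=4; C->plug->C->R->B->L->E->refl->A->L'->G->R'->B->plug->B
Char 4 ('E'): step: R->5, L=4; E->plug->E->R->B->L->E->refl->A->L'->G->R'->C->plug->C
Char 5 ('E'): step: R->6, L=4; E->plug->E->R->D->L->F->refl->C->L'->F->R'->B->plug->B
Char 6 ('B'): step: R->7, L=4; B->plug->B->R->A->L->B->refl->D->L'->H->R'->C->plug->C
Char 7 ('C'): step: R->0, L->5 (L advanced); C->plug->C->R->B->L->F->refl->C->L'->G->R'->B->plug->B
Char 8 ('G'): step: R->1, L=5; G->plug->G->R->C->L->E->refl->A->L'->H->R'->D->plug->D
Char 9 ('G'): step: R->2, L=5; G->plug->G->R->F->L->H->refl->G->L'->D->R'->E->plug->E

Answer: BHBCBCBDE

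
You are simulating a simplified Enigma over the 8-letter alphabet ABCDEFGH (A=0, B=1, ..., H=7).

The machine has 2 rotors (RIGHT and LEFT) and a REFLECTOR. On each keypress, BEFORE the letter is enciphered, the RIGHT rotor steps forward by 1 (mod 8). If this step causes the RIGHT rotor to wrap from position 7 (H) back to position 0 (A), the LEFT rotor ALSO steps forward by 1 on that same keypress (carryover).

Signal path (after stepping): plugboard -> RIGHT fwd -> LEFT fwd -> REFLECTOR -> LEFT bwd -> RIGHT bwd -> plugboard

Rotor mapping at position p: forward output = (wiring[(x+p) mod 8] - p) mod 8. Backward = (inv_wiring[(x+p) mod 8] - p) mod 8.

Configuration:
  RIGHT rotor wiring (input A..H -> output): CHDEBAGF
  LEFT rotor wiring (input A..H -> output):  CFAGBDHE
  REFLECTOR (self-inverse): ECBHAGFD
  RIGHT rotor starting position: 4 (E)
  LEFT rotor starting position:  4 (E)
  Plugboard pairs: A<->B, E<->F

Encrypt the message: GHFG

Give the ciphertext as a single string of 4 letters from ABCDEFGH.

Char 1 ('G'): step: R->5, L=4; G->plug->G->R->H->L->C->refl->B->L'->F->R'->D->plug->D
Char 2 ('H'): step: R->6, L=4; H->plug->H->R->C->L->D->refl->H->L'->B->R'->D->plug->D
Char 3 ('F'): step: R->7, L=4; F->plug->E->R->F->L->B->refl->C->L'->H->R'->H->plug->H
Char 4 ('G'): step: R->0, L->5 (L advanced); G->plug->G->R->G->L->B->refl->C->L'->B->R'->E->plug->F

Answer: DDHF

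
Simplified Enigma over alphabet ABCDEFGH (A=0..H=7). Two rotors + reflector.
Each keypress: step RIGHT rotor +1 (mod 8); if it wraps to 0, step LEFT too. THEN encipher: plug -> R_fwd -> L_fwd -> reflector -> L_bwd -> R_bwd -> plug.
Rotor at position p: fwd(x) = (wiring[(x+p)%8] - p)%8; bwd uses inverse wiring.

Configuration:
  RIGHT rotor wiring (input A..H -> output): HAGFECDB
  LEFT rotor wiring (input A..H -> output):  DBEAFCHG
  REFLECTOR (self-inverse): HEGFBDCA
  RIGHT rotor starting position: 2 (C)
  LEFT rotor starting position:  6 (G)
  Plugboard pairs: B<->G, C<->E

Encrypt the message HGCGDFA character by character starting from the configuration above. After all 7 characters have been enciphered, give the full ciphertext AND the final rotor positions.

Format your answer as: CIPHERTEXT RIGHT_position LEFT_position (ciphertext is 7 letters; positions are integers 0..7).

Answer: AHDDGDB 1 7

Derivation:
Char 1 ('H'): step: R->3, L=6; H->plug->H->R->D->L->D->refl->F->L'->C->R'->A->plug->A
Char 2 ('G'): step: R->4, L=6; G->plug->B->R->G->L->H->refl->A->L'->B->R'->H->plug->H
Char 3 ('C'): step: R->5, L=6; C->plug->E->R->D->L->D->refl->F->L'->C->R'->D->plug->D
Char 4 ('G'): step: R->6, L=6; G->plug->B->R->D->L->D->refl->F->L'->C->R'->D->plug->D
Char 5 ('D'): step: R->7, L=6; D->plug->D->R->H->L->E->refl->B->L'->A->R'->B->plug->G
Char 6 ('F'): step: R->0, L->7 (L advanced); F->plug->F->R->C->L->C->refl->G->L'->F->R'->D->plug->D
Char 7 ('A'): step: R->1, L=7; A->plug->A->R->H->L->A->refl->H->L'->A->R'->G->plug->B
Final: ciphertext=AHDDGDB, RIGHT=1, LEFT=7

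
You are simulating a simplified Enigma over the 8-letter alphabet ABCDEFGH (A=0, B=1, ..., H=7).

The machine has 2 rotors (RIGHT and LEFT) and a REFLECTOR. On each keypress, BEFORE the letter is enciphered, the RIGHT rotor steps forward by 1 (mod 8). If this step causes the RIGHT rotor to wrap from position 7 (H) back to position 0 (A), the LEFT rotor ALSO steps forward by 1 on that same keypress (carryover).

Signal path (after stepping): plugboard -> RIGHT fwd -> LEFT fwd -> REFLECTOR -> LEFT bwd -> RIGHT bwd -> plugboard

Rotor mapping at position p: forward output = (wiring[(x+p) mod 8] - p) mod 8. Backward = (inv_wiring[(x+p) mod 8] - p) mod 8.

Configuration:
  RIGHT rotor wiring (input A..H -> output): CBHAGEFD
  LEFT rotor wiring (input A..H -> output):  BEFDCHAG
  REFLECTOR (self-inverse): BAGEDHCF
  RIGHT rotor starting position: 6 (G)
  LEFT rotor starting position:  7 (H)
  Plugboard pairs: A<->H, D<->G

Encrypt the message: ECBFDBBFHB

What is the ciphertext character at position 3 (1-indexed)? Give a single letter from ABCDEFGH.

Char 1 ('E'): step: R->7, L=7; E->plug->E->R->B->L->C->refl->G->L'->D->R'->B->plug->B
Char 2 ('C'): step: R->0, L->0 (L advanced); C->plug->C->R->H->L->G->refl->C->L'->E->R'->F->plug->F
Char 3 ('B'): step: R->1, L=0; B->plug->B->R->G->L->A->refl->B->L'->A->R'->A->plug->H

H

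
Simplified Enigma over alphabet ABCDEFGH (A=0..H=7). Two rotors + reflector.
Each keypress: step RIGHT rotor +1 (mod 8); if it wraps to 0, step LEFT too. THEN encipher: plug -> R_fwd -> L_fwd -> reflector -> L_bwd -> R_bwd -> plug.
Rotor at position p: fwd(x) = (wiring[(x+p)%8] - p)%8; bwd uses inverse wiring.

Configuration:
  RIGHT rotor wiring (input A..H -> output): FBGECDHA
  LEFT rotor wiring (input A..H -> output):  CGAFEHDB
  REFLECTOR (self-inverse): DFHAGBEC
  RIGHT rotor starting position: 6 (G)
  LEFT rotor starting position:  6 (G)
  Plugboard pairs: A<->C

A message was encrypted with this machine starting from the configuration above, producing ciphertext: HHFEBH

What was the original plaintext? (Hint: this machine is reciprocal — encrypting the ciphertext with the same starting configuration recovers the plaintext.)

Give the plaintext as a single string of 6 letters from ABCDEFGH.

Answer: DEDGDG

Derivation:
Char 1 ('H'): step: R->7, L=6; H->plug->H->R->A->L->F->refl->B->L'->H->R'->D->plug->D
Char 2 ('H'): step: R->0, L->7 (L advanced); H->plug->H->R->A->L->C->refl->H->L'->C->R'->E->plug->E
Char 3 ('F'): step: R->1, L=7; F->plug->F->R->G->L->A->refl->D->L'->B->R'->D->plug->D
Char 4 ('E'): step: R->2, L=7; E->plug->E->R->F->L->F->refl->B->L'->D->R'->G->plug->G
Char 5 ('B'): step: R->3, L=7; B->plug->B->R->H->L->E->refl->G->L'->E->R'->D->plug->D
Char 6 ('H'): step: R->4, L=7; H->plug->H->R->A->L->C->refl->H->L'->C->R'->G->plug->G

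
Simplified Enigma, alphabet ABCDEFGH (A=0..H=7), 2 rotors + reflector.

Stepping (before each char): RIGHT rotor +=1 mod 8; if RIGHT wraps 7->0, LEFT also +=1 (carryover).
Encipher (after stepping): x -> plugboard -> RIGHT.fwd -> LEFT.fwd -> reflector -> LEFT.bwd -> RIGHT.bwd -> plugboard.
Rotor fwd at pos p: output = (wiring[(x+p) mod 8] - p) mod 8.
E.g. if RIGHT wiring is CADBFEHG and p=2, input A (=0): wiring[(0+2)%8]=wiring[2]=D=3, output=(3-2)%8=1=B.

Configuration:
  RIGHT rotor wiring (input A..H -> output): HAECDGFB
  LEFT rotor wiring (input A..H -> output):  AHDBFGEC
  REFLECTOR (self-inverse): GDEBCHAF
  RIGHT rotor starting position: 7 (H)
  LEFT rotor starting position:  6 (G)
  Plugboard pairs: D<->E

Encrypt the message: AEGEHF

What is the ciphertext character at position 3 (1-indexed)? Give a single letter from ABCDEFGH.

Char 1 ('A'): step: R->0, L->7 (L advanced); A->plug->A->R->H->L->F->refl->H->L'->G->R'->F->plug->F
Char 2 ('E'): step: R->1, L=7; E->plug->D->R->C->L->A->refl->G->L'->F->R'->E->plug->D
Char 3 ('G'): step: R->2, L=7; G->plug->G->R->F->L->G->refl->A->L'->C->R'->A->plug->A

A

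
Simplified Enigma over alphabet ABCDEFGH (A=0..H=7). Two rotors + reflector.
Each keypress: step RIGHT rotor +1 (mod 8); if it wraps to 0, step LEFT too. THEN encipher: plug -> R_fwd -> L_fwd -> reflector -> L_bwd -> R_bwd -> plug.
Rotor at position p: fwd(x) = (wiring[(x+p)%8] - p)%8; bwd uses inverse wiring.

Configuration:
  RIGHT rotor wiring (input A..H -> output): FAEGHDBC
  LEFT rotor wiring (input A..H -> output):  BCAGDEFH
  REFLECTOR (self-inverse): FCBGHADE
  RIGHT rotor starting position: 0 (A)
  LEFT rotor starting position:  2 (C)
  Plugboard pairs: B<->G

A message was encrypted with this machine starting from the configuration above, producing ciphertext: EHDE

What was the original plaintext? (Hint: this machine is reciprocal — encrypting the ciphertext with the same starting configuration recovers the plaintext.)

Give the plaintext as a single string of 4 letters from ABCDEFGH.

Answer: GDHD

Derivation:
Char 1 ('E'): step: R->1, L=2; E->plug->E->R->C->L->B->refl->C->L'->D->R'->B->plug->G
Char 2 ('H'): step: R->2, L=2; H->plug->H->R->G->L->H->refl->E->L'->B->R'->D->plug->D
Char 3 ('D'): step: R->3, L=2; D->plug->D->R->G->L->H->refl->E->L'->B->R'->H->plug->H
Char 4 ('E'): step: R->4, L=2; E->plug->E->R->B->L->E->refl->H->L'->G->R'->D->plug->D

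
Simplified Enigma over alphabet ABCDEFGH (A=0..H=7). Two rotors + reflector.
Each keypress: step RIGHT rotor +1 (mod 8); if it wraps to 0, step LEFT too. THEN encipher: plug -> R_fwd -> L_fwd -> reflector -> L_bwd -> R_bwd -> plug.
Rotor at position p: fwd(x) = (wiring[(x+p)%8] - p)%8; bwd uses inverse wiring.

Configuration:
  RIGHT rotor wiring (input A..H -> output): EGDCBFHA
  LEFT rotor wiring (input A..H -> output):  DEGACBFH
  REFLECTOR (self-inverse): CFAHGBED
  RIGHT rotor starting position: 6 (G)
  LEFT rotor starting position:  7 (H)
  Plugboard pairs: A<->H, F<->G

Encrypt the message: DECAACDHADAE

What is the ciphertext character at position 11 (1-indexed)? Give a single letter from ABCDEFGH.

Char 1 ('D'): step: R->7, L=7; D->plug->D->R->E->L->B->refl->F->L'->C->R'->F->plug->G
Char 2 ('E'): step: R->0, L->0 (L advanced); E->plug->E->R->B->L->E->refl->G->L'->C->R'->D->plug->D
Char 3 ('C'): step: R->1, L=0; C->plug->C->R->B->L->E->refl->G->L'->C->R'->B->plug->B
Char 4 ('A'): step: R->2, L=0; A->plug->H->R->E->L->C->refl->A->L'->D->R'->D->plug->D
Char 5 ('A'): step: R->3, L=0; A->plug->H->R->A->L->D->refl->H->L'->H->R'->A->plug->H
Char 6 ('C'): step: R->4, L=0; C->plug->C->R->D->L->A->refl->C->L'->E->R'->D->plug->D
Char 7 ('D'): step: R->5, L=0; D->plug->D->R->H->L->H->refl->D->L'->A->R'->A->plug->H
Char 8 ('H'): step: R->6, L=0; H->plug->A->R->B->L->E->refl->G->L'->C->R'->B->plug->B
Char 9 ('A'): step: R->7, L=0; A->plug->H->R->A->L->D->refl->H->L'->H->R'->C->plug->C
Char 10 ('D'): step: R->0, L->1 (L advanced); D->plug->D->R->C->L->H->refl->D->L'->A->R'->H->plug->A
Char 11 ('A'): step: R->1, L=1; A->plug->H->R->D->L->B->refl->F->L'->B->R'->C->plug->C

C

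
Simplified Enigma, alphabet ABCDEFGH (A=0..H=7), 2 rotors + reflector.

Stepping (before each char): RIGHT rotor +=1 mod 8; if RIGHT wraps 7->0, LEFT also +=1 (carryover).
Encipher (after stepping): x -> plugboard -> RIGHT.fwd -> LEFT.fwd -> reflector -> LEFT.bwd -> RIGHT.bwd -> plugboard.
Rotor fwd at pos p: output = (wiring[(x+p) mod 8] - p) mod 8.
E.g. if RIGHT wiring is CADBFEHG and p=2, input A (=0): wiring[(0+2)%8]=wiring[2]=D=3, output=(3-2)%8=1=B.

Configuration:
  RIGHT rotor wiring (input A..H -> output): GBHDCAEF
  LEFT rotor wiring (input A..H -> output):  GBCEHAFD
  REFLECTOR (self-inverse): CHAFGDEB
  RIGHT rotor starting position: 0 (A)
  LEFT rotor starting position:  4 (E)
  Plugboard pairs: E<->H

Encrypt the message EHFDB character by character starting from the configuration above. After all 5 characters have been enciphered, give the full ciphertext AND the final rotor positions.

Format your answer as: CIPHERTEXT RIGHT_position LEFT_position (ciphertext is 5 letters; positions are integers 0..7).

Char 1 ('E'): step: R->1, L=4; E->plug->H->R->F->L->F->refl->D->L'->A->R'->A->plug->A
Char 2 ('H'): step: R->2, L=4; H->plug->E->R->C->L->B->refl->H->L'->D->R'->F->plug->F
Char 3 ('F'): step: R->3, L=4; F->plug->F->R->D->L->H->refl->B->L'->C->R'->E->plug->H
Char 4 ('D'): step: R->4, L=4; D->plug->D->R->B->L->E->refl->G->L'->G->R'->A->plug->A
Char 5 ('B'): step: R->5, L=4; B->plug->B->R->H->L->A->refl->C->L'->E->R'->E->plug->H
Final: ciphertext=AFHAH, RIGHT=5, LEFT=4

Answer: AFHAH 5 4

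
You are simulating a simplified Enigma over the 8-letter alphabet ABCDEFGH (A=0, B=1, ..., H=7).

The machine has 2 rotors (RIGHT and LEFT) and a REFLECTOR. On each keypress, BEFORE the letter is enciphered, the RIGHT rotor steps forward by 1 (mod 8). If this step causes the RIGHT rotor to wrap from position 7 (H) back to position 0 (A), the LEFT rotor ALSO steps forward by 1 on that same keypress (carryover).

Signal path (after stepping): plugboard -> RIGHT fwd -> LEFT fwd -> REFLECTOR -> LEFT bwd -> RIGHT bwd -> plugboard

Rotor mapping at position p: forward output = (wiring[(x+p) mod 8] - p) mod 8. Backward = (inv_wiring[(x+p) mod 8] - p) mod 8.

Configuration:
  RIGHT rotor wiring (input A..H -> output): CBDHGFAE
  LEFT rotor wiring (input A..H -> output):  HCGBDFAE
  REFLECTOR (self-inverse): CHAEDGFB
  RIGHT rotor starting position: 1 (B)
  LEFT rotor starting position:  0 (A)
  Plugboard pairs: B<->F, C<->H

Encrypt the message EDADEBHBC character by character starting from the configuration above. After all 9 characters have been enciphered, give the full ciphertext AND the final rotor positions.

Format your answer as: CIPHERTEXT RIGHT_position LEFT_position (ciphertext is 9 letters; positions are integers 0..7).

Answer: AHBGADACA 2 1

Derivation:
Char 1 ('E'): step: R->2, L=0; E->plug->E->R->G->L->A->refl->C->L'->B->R'->A->plug->A
Char 2 ('D'): step: R->3, L=0; D->plug->D->R->F->L->F->refl->G->L'->C->R'->C->plug->H
Char 3 ('A'): step: R->4, L=0; A->plug->A->R->C->L->G->refl->F->L'->F->R'->F->plug->B
Char 4 ('D'): step: R->5, L=0; D->plug->D->R->F->L->F->refl->G->L'->C->R'->G->plug->G
Char 5 ('E'): step: R->6, L=0; E->plug->E->R->F->L->F->refl->G->L'->C->R'->A->plug->A
Char 6 ('B'): step: R->7, L=0; B->plug->F->R->H->L->E->refl->D->L'->E->R'->D->plug->D
Char 7 ('H'): step: R->0, L->1 (L advanced); H->plug->C->R->D->L->C->refl->A->L'->C->R'->A->plug->A
Char 8 ('B'): step: R->1, L=1; B->plug->F->R->H->L->G->refl->F->L'->B->R'->H->plug->C
Char 9 ('C'): step: R->2, L=1; C->plug->H->R->H->L->G->refl->F->L'->B->R'->A->plug->A
Final: ciphertext=AHBGADACA, RIGHT=2, LEFT=1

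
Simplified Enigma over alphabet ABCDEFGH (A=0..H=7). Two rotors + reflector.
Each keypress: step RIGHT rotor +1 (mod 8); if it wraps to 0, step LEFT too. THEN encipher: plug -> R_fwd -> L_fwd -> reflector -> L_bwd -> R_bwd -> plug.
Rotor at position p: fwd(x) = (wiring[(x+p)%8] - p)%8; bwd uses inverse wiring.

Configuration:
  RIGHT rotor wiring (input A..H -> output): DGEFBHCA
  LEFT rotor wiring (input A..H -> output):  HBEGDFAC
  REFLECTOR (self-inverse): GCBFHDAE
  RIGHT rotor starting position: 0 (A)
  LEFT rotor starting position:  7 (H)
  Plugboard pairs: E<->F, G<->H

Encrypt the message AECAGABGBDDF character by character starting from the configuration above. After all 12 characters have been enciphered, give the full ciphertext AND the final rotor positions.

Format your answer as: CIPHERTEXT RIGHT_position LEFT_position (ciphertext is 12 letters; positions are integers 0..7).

Char 1 ('A'): step: R->1, L=7; A->plug->A->R->F->L->E->refl->H->L'->E->R'->C->plug->C
Char 2 ('E'): step: R->2, L=7; E->plug->F->R->G->L->G->refl->A->L'->B->R'->G->plug->H
Char 3 ('C'): step: R->3, L=7; C->plug->C->R->E->L->H->refl->E->L'->F->R'->E->plug->F
Char 4 ('A'): step: R->4, L=7; A->plug->A->R->F->L->E->refl->H->L'->E->R'->D->plug->D
Char 5 ('G'): step: R->5, L=7; G->plug->H->R->E->L->H->refl->E->L'->F->R'->B->plug->B
Char 6 ('A'): step: R->6, L=7; A->plug->A->R->E->L->H->refl->E->L'->F->R'->C->plug->C
Char 7 ('B'): step: R->7, L=7; B->plug->B->R->E->L->H->refl->E->L'->F->R'->D->plug->D
Char 8 ('G'): step: R->0, L->0 (L advanced); G->plug->H->R->A->L->H->refl->E->L'->C->R'->G->plug->H
Char 9 ('B'): step: R->1, L=0; B->plug->B->R->D->L->G->refl->A->L'->G->R'->E->plug->F
Char 10 ('D'): step: R->2, L=0; D->plug->D->R->F->L->F->refl->D->L'->E->R'->H->plug->G
Char 11 ('D'): step: R->3, L=0; D->plug->D->R->H->L->C->refl->B->L'->B->R'->H->plug->G
Char 12 ('F'): step: R->4, L=0; F->plug->E->R->H->L->C->refl->B->L'->B->R'->H->plug->G
Final: ciphertext=CHFDBCDHFGGG, RIGHT=4, LEFT=0

Answer: CHFDBCDHFGGG 4 0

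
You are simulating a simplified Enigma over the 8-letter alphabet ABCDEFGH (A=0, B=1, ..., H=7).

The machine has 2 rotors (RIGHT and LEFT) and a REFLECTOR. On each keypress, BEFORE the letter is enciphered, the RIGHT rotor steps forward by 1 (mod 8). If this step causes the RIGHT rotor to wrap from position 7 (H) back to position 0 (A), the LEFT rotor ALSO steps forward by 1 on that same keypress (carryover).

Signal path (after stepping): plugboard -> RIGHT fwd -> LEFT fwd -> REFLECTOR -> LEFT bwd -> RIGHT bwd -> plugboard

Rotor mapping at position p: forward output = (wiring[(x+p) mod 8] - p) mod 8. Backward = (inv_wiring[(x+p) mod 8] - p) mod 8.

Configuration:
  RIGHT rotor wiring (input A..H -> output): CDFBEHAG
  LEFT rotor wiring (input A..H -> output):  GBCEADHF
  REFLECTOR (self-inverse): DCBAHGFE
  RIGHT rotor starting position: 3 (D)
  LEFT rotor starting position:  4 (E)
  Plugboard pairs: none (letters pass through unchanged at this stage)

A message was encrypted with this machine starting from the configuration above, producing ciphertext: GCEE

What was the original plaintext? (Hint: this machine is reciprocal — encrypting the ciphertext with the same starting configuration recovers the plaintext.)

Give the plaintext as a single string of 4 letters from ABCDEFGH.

Char 1 ('G'): step: R->4, L=4; G->plug->G->R->B->L->H->refl->E->L'->A->R'->A->plug->A
Char 2 ('C'): step: R->5, L=4; C->plug->C->R->B->L->H->refl->E->L'->A->R'->F->plug->F
Char 3 ('E'): step: R->6, L=4; E->plug->E->R->H->L->A->refl->D->L'->C->R'->A->plug->A
Char 4 ('E'): step: R->7, L=4; E->plug->E->R->C->L->D->refl->A->L'->H->R'->A->plug->A

Answer: AFAA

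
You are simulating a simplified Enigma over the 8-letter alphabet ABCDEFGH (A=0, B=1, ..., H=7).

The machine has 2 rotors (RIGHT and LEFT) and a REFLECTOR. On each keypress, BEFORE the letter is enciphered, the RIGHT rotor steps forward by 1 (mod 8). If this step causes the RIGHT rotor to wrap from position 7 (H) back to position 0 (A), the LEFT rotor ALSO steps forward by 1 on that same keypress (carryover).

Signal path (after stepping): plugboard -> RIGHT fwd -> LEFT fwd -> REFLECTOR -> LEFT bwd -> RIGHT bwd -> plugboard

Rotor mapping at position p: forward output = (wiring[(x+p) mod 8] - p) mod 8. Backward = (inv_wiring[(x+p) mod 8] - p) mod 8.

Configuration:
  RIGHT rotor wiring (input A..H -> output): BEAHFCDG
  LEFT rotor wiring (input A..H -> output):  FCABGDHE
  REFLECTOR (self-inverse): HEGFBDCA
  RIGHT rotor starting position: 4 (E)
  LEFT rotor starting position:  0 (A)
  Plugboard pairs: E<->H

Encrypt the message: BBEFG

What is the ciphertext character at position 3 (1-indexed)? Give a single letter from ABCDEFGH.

Char 1 ('B'): step: R->5, L=0; B->plug->B->R->G->L->H->refl->A->L'->C->R'->G->plug->G
Char 2 ('B'): step: R->6, L=0; B->plug->B->R->A->L->F->refl->D->L'->F->R'->A->plug->A
Char 3 ('E'): step: R->7, L=0; E->plug->H->R->E->L->G->refl->C->L'->B->R'->D->plug->D

D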